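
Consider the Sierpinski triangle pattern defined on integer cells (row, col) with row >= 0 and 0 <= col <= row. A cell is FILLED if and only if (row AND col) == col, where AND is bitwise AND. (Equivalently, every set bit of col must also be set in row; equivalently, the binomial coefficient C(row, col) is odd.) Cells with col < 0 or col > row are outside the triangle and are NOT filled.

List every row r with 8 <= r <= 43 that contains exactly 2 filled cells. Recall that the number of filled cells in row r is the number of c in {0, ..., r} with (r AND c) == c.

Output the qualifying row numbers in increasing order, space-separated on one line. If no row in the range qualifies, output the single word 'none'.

Answer: 8 16 32

Derivation:
Row r has 2^popcount(r) filled cells, so we need popcount(r) = log2(2) = 1.
Scan r = 8..43 and keep those with exactly 1 one-bits:
r=8=1000 popcount=1 -> KEEP
r=9=1001 popcount=2 -> skip
r=10=1010 popcount=2 -> skip
r=11=1011 popcount=3 -> skip
r=12=1100 popcount=2 -> skip
r=13=1101 popcount=3 -> skip
r=14=1110 popcount=3 -> skip
r=15=1111 popcount=4 -> skip
r=16=10000 popcount=1 -> KEEP
r=17=10001 popcount=2 -> skip
r=18=10010 popcount=2 -> skip
r=19=10011 popcount=3 -> skip
r=20=10100 popcount=2 -> skip
r=21=10101 popcount=3 -> skip
r=22=10110 popcount=3 -> skip
r=23=10111 popcount=4 -> skip
r=24=11000 popcount=2 -> skip
r=25=11001 popcount=3 -> skip
r=26=11010 popcount=3 -> skip
r=27=11011 popcount=4 -> skip
r=28=11100 popcount=3 -> skip
r=29=11101 popcount=4 -> skip
r=30=11110 popcount=4 -> skip
r=31=11111 popcount=5 -> skip
r=32=100000 popcount=1 -> KEEP
r=33=100001 popcount=2 -> skip
r=34=100010 popcount=2 -> skip
r=35=100011 popcount=3 -> skip
r=36=100100 popcount=2 -> skip
r=37=100101 popcount=3 -> skip
r=38=100110 popcount=3 -> skip
r=39=100111 popcount=4 -> skip
r=40=101000 popcount=2 -> skip
r=41=101001 popcount=3 -> skip
r=42=101010 popcount=3 -> skip
r=43=101011 popcount=4 -> skip
Kept rows: 8 16 32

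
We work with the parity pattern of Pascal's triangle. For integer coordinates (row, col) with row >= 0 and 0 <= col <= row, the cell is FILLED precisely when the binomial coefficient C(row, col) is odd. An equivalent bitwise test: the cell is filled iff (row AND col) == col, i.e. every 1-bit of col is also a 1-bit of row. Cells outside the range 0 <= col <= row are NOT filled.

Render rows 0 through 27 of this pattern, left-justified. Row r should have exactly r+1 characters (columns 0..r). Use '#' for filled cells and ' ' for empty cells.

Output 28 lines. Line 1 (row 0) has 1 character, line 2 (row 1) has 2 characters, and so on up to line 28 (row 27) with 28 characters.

r0=0: #
r1=1: ##
r2=10: # #
r3=11: ####
r4=100: #   #
r5=101: ##  ##
r6=110: # # # #
r7=111: ########
r8=1000: #       #
r9=1001: ##      ##
r10=1010: # #     # #
r11=1011: ####    ####
r12=1100: #   #   #   #
r13=1101: ##  ##  ##  ##
r14=1110: # # # # # # # #
r15=1111: ################
r16=10000: #               #
r17=10001: ##              ##
r18=10010: # #             # #
r19=10011: ####            ####
r20=10100: #   #           #   #
r21=10101: ##  ##          ##  ##
r22=10110: # # # #         # # # #
r23=10111: ########        ########
r24=11000: #       #       #       #
r25=11001: ##      ##      ##      ##
r26=11010: # #     # #     # #     # #
r27=11011: ####    ####    ####    ####

Answer: #
##
# #
####
#   #
##  ##
# # # #
########
#       #
##      ##
# #     # #
####    ####
#   #   #   #
##  ##  ##  ##
# # # # # # # #
################
#               #
##              ##
# #             # #
####            ####
#   #           #   #
##  ##          ##  ##
# # # #         # # # #
########        ########
#       #       #       #
##      ##      ##      ##
# #     # #     # #     # #
####    ####    ####    ####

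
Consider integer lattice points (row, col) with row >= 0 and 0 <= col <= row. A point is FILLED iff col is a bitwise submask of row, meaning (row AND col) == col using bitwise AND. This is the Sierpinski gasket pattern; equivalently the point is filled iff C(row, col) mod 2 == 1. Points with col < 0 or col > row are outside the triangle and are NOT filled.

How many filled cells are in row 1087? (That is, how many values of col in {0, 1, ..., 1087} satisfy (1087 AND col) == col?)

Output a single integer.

1087 in binary = 10000111111
popcount(1087) = number of 1-bits in 10000111111 = 7
A col c satisfies (1087 AND c) == c iff every set bit of c is also set in 1087; each of the 7 set bits of 1087 can independently be on or off in c.
count = 2^7 = 128

Answer: 128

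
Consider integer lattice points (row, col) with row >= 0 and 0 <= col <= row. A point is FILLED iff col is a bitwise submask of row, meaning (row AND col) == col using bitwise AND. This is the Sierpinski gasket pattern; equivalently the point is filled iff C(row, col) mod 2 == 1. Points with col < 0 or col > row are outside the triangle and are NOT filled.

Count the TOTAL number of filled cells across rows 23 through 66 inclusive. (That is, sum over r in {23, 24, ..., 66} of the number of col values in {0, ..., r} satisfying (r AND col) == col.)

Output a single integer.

Answer: 620

Derivation:
r23=10111 pc4: +16 =16
r24=11000 pc2: +4 =20
r25=11001 pc3: +8 =28
r26=11010 pc3: +8 =36
r27=11011 pc4: +16 =52
r28=11100 pc3: +8 =60
r29=11101 pc4: +16 =76
r30=11110 pc4: +16 =92
r31=11111 pc5: +32 =124
r32=100000 pc1: +2 =126
r33=100001 pc2: +4 =130
r34=100010 pc2: +4 =134
r35=100011 pc3: +8 =142
r36=100100 pc2: +4 =146
r37=100101 pc3: +8 =154
r38=100110 pc3: +8 =162
r39=100111 pc4: +16 =178
r40=101000 pc2: +4 =182
r41=101001 pc3: +8 =190
r42=101010 pc3: +8 =198
r43=101011 pc4: +16 =214
r44=101100 pc3: +8 =222
r45=101101 pc4: +16 =238
r46=101110 pc4: +16 =254
r47=101111 pc5: +32 =286
r48=110000 pc2: +4 =290
r49=110001 pc3: +8 =298
r50=110010 pc3: +8 =306
r51=110011 pc4: +16 =322
r52=110100 pc3: +8 =330
r53=110101 pc4: +16 =346
r54=110110 pc4: +16 =362
r55=110111 pc5: +32 =394
r56=111000 pc3: +8 =402
r57=111001 pc4: +16 =418
r58=111010 pc4: +16 =434
r59=111011 pc5: +32 =466
r60=111100 pc4: +16 =482
r61=111101 pc5: +32 =514
r62=111110 pc5: +32 =546
r63=111111 pc6: +64 =610
r64=1000000 pc1: +2 =612
r65=1000001 pc2: +4 =616
r66=1000010 pc2: +4 =620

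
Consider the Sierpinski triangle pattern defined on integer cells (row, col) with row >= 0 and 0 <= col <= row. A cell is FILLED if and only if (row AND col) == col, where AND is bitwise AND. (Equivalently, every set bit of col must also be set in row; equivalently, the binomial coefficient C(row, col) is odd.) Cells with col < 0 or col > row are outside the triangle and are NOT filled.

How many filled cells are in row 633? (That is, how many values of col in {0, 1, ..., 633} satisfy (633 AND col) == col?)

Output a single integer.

633 in binary = 1001111001
popcount(633) = number of 1-bits in 1001111001 = 6
A col c satisfies (633 AND c) == c iff every set bit of c is also set in 633; each of the 6 set bits of 633 can independently be on or off in c.
count = 2^6 = 64

Answer: 64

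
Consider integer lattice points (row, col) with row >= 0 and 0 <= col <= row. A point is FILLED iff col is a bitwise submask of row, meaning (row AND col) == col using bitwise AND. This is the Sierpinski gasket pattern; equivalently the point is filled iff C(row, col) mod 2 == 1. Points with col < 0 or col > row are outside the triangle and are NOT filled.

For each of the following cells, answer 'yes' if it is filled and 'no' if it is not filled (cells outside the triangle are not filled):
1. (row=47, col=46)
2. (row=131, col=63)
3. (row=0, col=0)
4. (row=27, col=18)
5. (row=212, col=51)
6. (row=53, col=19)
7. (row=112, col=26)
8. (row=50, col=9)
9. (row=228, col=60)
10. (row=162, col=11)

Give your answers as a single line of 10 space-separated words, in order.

Answer: yes no yes yes no no no no no no

Derivation:
(47,46): row=0b101111, col=0b101110, row AND col = 0b101110 = 46; 46 == 46 -> filled
(131,63): row=0b10000011, col=0b111111, row AND col = 0b11 = 3; 3 != 63 -> empty
(0,0): row=0b0, col=0b0, row AND col = 0b0 = 0; 0 == 0 -> filled
(27,18): row=0b11011, col=0b10010, row AND col = 0b10010 = 18; 18 == 18 -> filled
(212,51): row=0b11010100, col=0b110011, row AND col = 0b10000 = 16; 16 != 51 -> empty
(53,19): row=0b110101, col=0b10011, row AND col = 0b10001 = 17; 17 != 19 -> empty
(112,26): row=0b1110000, col=0b11010, row AND col = 0b10000 = 16; 16 != 26 -> empty
(50,9): row=0b110010, col=0b1001, row AND col = 0b0 = 0; 0 != 9 -> empty
(228,60): row=0b11100100, col=0b111100, row AND col = 0b100100 = 36; 36 != 60 -> empty
(162,11): row=0b10100010, col=0b1011, row AND col = 0b10 = 2; 2 != 11 -> empty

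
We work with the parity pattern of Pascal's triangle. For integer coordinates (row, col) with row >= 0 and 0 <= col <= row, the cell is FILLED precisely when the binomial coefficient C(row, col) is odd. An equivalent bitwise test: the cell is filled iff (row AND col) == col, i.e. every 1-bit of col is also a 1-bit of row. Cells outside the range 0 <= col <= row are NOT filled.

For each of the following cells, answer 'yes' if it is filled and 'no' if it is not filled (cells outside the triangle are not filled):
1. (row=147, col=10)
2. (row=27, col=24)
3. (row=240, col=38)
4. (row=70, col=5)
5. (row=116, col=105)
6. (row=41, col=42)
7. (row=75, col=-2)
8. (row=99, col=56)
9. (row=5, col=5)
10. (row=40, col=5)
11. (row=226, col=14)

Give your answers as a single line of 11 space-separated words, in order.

(147,10): row=0b10010011, col=0b1010, row AND col = 0b10 = 2; 2 != 10 -> empty
(27,24): row=0b11011, col=0b11000, row AND col = 0b11000 = 24; 24 == 24 -> filled
(240,38): row=0b11110000, col=0b100110, row AND col = 0b100000 = 32; 32 != 38 -> empty
(70,5): row=0b1000110, col=0b101, row AND col = 0b100 = 4; 4 != 5 -> empty
(116,105): row=0b1110100, col=0b1101001, row AND col = 0b1100000 = 96; 96 != 105 -> empty
(41,42): col outside [0, 41] -> not filled
(75,-2): col outside [0, 75] -> not filled
(99,56): row=0b1100011, col=0b111000, row AND col = 0b100000 = 32; 32 != 56 -> empty
(5,5): row=0b101, col=0b101, row AND col = 0b101 = 5; 5 == 5 -> filled
(40,5): row=0b101000, col=0b101, row AND col = 0b0 = 0; 0 != 5 -> empty
(226,14): row=0b11100010, col=0b1110, row AND col = 0b10 = 2; 2 != 14 -> empty

Answer: no yes no no no no no no yes no no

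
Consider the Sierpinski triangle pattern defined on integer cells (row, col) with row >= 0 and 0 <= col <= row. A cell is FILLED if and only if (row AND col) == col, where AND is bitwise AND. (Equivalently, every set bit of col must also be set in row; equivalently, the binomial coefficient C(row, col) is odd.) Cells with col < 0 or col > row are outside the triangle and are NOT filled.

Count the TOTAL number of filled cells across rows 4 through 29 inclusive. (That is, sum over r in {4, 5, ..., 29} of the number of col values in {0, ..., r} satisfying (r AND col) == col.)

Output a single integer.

r4=100 pc1: +2 =2
r5=101 pc2: +4 =6
r6=110 pc2: +4 =10
r7=111 pc3: +8 =18
r8=1000 pc1: +2 =20
r9=1001 pc2: +4 =24
r10=1010 pc2: +4 =28
r11=1011 pc3: +8 =36
r12=1100 pc2: +4 =40
r13=1101 pc3: +8 =48
r14=1110 pc3: +8 =56
r15=1111 pc4: +16 =72
r16=10000 pc1: +2 =74
r17=10001 pc2: +4 =78
r18=10010 pc2: +4 =82
r19=10011 pc3: +8 =90
r20=10100 pc2: +4 =94
r21=10101 pc3: +8 =102
r22=10110 pc3: +8 =110
r23=10111 pc4: +16 =126
r24=11000 pc2: +4 =130
r25=11001 pc3: +8 =138
r26=11010 pc3: +8 =146
r27=11011 pc4: +16 =162
r28=11100 pc3: +8 =170
r29=11101 pc4: +16 =186

Answer: 186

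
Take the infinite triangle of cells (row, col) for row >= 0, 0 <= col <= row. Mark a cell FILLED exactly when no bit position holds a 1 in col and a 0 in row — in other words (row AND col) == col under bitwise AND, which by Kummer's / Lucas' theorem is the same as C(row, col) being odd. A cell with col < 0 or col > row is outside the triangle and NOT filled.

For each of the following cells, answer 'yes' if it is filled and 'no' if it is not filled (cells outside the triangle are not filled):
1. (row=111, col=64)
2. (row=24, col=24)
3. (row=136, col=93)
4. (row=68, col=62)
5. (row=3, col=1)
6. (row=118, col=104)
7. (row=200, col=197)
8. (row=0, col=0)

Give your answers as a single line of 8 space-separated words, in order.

Answer: yes yes no no yes no no yes

Derivation:
(111,64): row=0b1101111, col=0b1000000, row AND col = 0b1000000 = 64; 64 == 64 -> filled
(24,24): row=0b11000, col=0b11000, row AND col = 0b11000 = 24; 24 == 24 -> filled
(136,93): row=0b10001000, col=0b1011101, row AND col = 0b1000 = 8; 8 != 93 -> empty
(68,62): row=0b1000100, col=0b111110, row AND col = 0b100 = 4; 4 != 62 -> empty
(3,1): row=0b11, col=0b1, row AND col = 0b1 = 1; 1 == 1 -> filled
(118,104): row=0b1110110, col=0b1101000, row AND col = 0b1100000 = 96; 96 != 104 -> empty
(200,197): row=0b11001000, col=0b11000101, row AND col = 0b11000000 = 192; 192 != 197 -> empty
(0,0): row=0b0, col=0b0, row AND col = 0b0 = 0; 0 == 0 -> filled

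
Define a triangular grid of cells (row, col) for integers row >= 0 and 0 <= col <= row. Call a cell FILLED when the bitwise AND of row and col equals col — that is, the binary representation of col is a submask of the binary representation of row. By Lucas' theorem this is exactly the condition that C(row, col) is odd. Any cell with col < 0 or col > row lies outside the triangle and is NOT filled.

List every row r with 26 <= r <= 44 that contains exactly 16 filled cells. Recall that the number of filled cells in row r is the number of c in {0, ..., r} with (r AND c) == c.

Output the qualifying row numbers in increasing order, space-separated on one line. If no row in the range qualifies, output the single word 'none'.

Answer: 27 29 30 39 43

Derivation:
Row r has 2^popcount(r) filled cells, so we need popcount(r) = log2(16) = 4.
Scan r = 26..44 and keep those with exactly 4 one-bits:
r=26=11010 popcount=3 -> skip
r=27=11011 popcount=4 -> KEEP
r=28=11100 popcount=3 -> skip
r=29=11101 popcount=4 -> KEEP
r=30=11110 popcount=4 -> KEEP
r=31=11111 popcount=5 -> skip
r=32=100000 popcount=1 -> skip
r=33=100001 popcount=2 -> skip
r=34=100010 popcount=2 -> skip
r=35=100011 popcount=3 -> skip
r=36=100100 popcount=2 -> skip
r=37=100101 popcount=3 -> skip
r=38=100110 popcount=3 -> skip
r=39=100111 popcount=4 -> KEEP
r=40=101000 popcount=2 -> skip
r=41=101001 popcount=3 -> skip
r=42=101010 popcount=3 -> skip
r=43=101011 popcount=4 -> KEEP
r=44=101100 popcount=3 -> skip
Kept rows: 27 29 30 39 43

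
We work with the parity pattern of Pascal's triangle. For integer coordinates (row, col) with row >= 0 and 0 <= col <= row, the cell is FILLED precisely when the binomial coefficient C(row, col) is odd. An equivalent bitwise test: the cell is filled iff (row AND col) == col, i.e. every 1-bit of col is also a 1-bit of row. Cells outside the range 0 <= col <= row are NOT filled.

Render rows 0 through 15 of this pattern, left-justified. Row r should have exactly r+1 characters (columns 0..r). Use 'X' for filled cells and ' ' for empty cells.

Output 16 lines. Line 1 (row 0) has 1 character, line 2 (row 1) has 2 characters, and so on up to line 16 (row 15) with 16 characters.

Answer: X
XX
X X
XXXX
X   X
XX  XX
X X X X
XXXXXXXX
X       X
XX      XX
X X     X X
XXXX    XXXX
X   X   X   X
XX  XX  XX  XX
X X X X X X X X
XXXXXXXXXXXXXXXX

Derivation:
r0=0: X
r1=1: XX
r2=10: X X
r3=11: XXXX
r4=100: X   X
r5=101: XX  XX
r6=110: X X X X
r7=111: XXXXXXXX
r8=1000: X       X
r9=1001: XX      XX
r10=1010: X X     X X
r11=1011: XXXX    XXXX
r12=1100: X   X   X   X
r13=1101: XX  XX  XX  XX
r14=1110: X X X X X X X X
r15=1111: XXXXXXXXXXXXXXXX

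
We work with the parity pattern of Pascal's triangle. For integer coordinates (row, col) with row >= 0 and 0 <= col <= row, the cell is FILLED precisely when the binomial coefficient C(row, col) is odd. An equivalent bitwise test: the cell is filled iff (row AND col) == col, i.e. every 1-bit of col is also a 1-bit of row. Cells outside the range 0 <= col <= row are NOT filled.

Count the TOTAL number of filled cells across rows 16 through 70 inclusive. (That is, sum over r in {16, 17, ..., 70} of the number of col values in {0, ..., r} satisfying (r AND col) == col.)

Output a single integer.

Answer: 686

Derivation:
r16=10000 pc1: +2 =2
r17=10001 pc2: +4 =6
r18=10010 pc2: +4 =10
r19=10011 pc3: +8 =18
r20=10100 pc2: +4 =22
r21=10101 pc3: +8 =30
r22=10110 pc3: +8 =38
r23=10111 pc4: +16 =54
r24=11000 pc2: +4 =58
r25=11001 pc3: +8 =66
r26=11010 pc3: +8 =74
r27=11011 pc4: +16 =90
r28=11100 pc3: +8 =98
r29=11101 pc4: +16 =114
r30=11110 pc4: +16 =130
r31=11111 pc5: +32 =162
r32=100000 pc1: +2 =164
r33=100001 pc2: +4 =168
r34=100010 pc2: +4 =172
r35=100011 pc3: +8 =180
r36=100100 pc2: +4 =184
r37=100101 pc3: +8 =192
r38=100110 pc3: +8 =200
r39=100111 pc4: +16 =216
r40=101000 pc2: +4 =220
r41=101001 pc3: +8 =228
r42=101010 pc3: +8 =236
r43=101011 pc4: +16 =252
r44=101100 pc3: +8 =260
r45=101101 pc4: +16 =276
r46=101110 pc4: +16 =292
r47=101111 pc5: +32 =324
r48=110000 pc2: +4 =328
r49=110001 pc3: +8 =336
r50=110010 pc3: +8 =344
r51=110011 pc4: +16 =360
r52=110100 pc3: +8 =368
r53=110101 pc4: +16 =384
r54=110110 pc4: +16 =400
r55=110111 pc5: +32 =432
r56=111000 pc3: +8 =440
r57=111001 pc4: +16 =456
r58=111010 pc4: +16 =472
r59=111011 pc5: +32 =504
r60=111100 pc4: +16 =520
r61=111101 pc5: +32 =552
r62=111110 pc5: +32 =584
r63=111111 pc6: +64 =648
r64=1000000 pc1: +2 =650
r65=1000001 pc2: +4 =654
r66=1000010 pc2: +4 =658
r67=1000011 pc3: +8 =666
r68=1000100 pc2: +4 =670
r69=1000101 pc3: +8 =678
r70=1000110 pc3: +8 =686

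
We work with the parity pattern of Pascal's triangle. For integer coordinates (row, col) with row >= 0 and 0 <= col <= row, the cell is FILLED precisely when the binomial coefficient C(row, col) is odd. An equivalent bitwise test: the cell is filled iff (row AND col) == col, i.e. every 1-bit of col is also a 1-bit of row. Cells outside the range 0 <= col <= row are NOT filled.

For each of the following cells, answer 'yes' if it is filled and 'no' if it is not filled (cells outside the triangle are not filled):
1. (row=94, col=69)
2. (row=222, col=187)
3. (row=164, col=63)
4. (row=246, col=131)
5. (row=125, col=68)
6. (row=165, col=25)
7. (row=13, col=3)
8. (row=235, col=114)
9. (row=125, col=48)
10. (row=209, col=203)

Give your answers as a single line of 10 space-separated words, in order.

(94,69): row=0b1011110, col=0b1000101, row AND col = 0b1000100 = 68; 68 != 69 -> empty
(222,187): row=0b11011110, col=0b10111011, row AND col = 0b10011010 = 154; 154 != 187 -> empty
(164,63): row=0b10100100, col=0b111111, row AND col = 0b100100 = 36; 36 != 63 -> empty
(246,131): row=0b11110110, col=0b10000011, row AND col = 0b10000010 = 130; 130 != 131 -> empty
(125,68): row=0b1111101, col=0b1000100, row AND col = 0b1000100 = 68; 68 == 68 -> filled
(165,25): row=0b10100101, col=0b11001, row AND col = 0b1 = 1; 1 != 25 -> empty
(13,3): row=0b1101, col=0b11, row AND col = 0b1 = 1; 1 != 3 -> empty
(235,114): row=0b11101011, col=0b1110010, row AND col = 0b1100010 = 98; 98 != 114 -> empty
(125,48): row=0b1111101, col=0b110000, row AND col = 0b110000 = 48; 48 == 48 -> filled
(209,203): row=0b11010001, col=0b11001011, row AND col = 0b11000001 = 193; 193 != 203 -> empty

Answer: no no no no yes no no no yes no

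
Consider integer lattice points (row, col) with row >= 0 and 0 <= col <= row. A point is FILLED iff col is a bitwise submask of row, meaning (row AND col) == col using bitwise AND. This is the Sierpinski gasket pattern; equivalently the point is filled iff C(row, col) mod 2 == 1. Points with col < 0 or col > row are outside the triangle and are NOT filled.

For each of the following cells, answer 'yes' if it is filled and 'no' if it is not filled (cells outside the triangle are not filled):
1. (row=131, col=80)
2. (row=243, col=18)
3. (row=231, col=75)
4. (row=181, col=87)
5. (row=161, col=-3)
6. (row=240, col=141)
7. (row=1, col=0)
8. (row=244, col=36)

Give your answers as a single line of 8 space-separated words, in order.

(131,80): row=0b10000011, col=0b1010000, row AND col = 0b0 = 0; 0 != 80 -> empty
(243,18): row=0b11110011, col=0b10010, row AND col = 0b10010 = 18; 18 == 18 -> filled
(231,75): row=0b11100111, col=0b1001011, row AND col = 0b1000011 = 67; 67 != 75 -> empty
(181,87): row=0b10110101, col=0b1010111, row AND col = 0b10101 = 21; 21 != 87 -> empty
(161,-3): col outside [0, 161] -> not filled
(240,141): row=0b11110000, col=0b10001101, row AND col = 0b10000000 = 128; 128 != 141 -> empty
(1,0): row=0b1, col=0b0, row AND col = 0b0 = 0; 0 == 0 -> filled
(244,36): row=0b11110100, col=0b100100, row AND col = 0b100100 = 36; 36 == 36 -> filled

Answer: no yes no no no no yes yes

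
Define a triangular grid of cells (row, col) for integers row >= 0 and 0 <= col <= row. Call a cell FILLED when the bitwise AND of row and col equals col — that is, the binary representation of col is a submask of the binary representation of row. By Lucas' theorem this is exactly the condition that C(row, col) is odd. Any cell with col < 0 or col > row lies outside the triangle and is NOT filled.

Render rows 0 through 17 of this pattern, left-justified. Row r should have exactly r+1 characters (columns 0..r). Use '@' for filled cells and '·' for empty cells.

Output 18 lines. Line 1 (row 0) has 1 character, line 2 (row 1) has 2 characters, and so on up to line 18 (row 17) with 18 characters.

Answer: @
@@
@·@
@@@@
@···@
@@··@@
@·@·@·@
@@@@@@@@
@·······@
@@······@@
@·@·····@·@
@@@@····@@@@
@···@···@···@
@@··@@··@@··@@
@·@·@·@·@·@·@·@
@@@@@@@@@@@@@@@@
@···············@
@@··············@@

Derivation:
r0=0: @
r1=1: @@
r2=10: @·@
r3=11: @@@@
r4=100: @···@
r5=101: @@··@@
r6=110: @·@·@·@
r7=111: @@@@@@@@
r8=1000: @·······@
r9=1001: @@······@@
r10=1010: @·@·····@·@
r11=1011: @@@@····@@@@
r12=1100: @···@···@···@
r13=1101: @@··@@··@@··@@
r14=1110: @·@·@·@·@·@·@·@
r15=1111: @@@@@@@@@@@@@@@@
r16=10000: @···············@
r17=10001: @@··············@@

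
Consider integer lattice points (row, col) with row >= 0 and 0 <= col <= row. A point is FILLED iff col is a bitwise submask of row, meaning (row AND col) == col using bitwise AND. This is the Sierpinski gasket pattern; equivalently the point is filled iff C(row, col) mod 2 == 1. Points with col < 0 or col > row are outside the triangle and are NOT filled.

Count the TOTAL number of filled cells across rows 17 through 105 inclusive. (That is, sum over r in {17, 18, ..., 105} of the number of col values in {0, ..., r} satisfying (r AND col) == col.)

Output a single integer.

r17=10001 pc2: +4 =4
r18=10010 pc2: +4 =8
r19=10011 pc3: +8 =16
r20=10100 pc2: +4 =20
r21=10101 pc3: +8 =28
r22=10110 pc3: +8 =36
r23=10111 pc4: +16 =52
r24=11000 pc2: +4 =56
r25=11001 pc3: +8 =64
r26=11010 pc3: +8 =72
r27=11011 pc4: +16 =88
r28=11100 pc3: +8 =96
r29=11101 pc4: +16 =112
r30=11110 pc4: +16 =128
r31=11111 pc5: +32 =160
r32=100000 pc1: +2 =162
r33=100001 pc2: +4 =166
r34=100010 pc2: +4 =170
r35=100011 pc3: +8 =178
r36=100100 pc2: +4 =182
r37=100101 pc3: +8 =190
r38=100110 pc3: +8 =198
r39=100111 pc4: +16 =214
r40=101000 pc2: +4 =218
r41=101001 pc3: +8 =226
r42=101010 pc3: +8 =234
r43=101011 pc4: +16 =250
r44=101100 pc3: +8 =258
r45=101101 pc4: +16 =274
r46=101110 pc4: +16 =290
r47=101111 pc5: +32 =322
r48=110000 pc2: +4 =326
r49=110001 pc3: +8 =334
r50=110010 pc3: +8 =342
r51=110011 pc4: +16 =358
r52=110100 pc3: +8 =366
r53=110101 pc4: +16 =382
r54=110110 pc4: +16 =398
r55=110111 pc5: +32 =430
r56=111000 pc3: +8 =438
r57=111001 pc4: +16 =454
r58=111010 pc4: +16 =470
r59=111011 pc5: +32 =502
r60=111100 pc4: +16 =518
r61=111101 pc5: +32 =550
r62=111110 pc5: +32 =582
r63=111111 pc6: +64 =646
r64=1000000 pc1: +2 =648
r65=1000001 pc2: +4 =652
r66=1000010 pc2: +4 =656
r67=1000011 pc3: +8 =664
r68=1000100 pc2: +4 =668
r69=1000101 pc3: +8 =676
r70=1000110 pc3: +8 =684
r71=1000111 pc4: +16 =700
r72=1001000 pc2: +4 =704
r73=1001001 pc3: +8 =712
r74=1001010 pc3: +8 =720
r75=1001011 pc4: +16 =736
r76=1001100 pc3: +8 =744
r77=1001101 pc4: +16 =760
r78=1001110 pc4: +16 =776
r79=1001111 pc5: +32 =808
r80=1010000 pc2: +4 =812
r81=1010001 pc3: +8 =820
r82=1010010 pc3: +8 =828
r83=1010011 pc4: +16 =844
r84=1010100 pc3: +8 =852
r85=1010101 pc4: +16 =868
r86=1010110 pc4: +16 =884
r87=1010111 pc5: +32 =916
r88=1011000 pc3: +8 =924
r89=1011001 pc4: +16 =940
r90=1011010 pc4: +16 =956
r91=1011011 pc5: +32 =988
r92=1011100 pc4: +16 =1004
r93=1011101 pc5: +32 =1036
r94=1011110 pc5: +32 =1068
r95=1011111 pc6: +64 =1132
r96=1100000 pc2: +4 =1136
r97=1100001 pc3: +8 =1144
r98=1100010 pc3: +8 =1152
r99=1100011 pc4: +16 =1168
r100=1100100 pc3: +8 =1176
r101=1100101 pc4: +16 =1192
r102=1100110 pc4: +16 =1208
r103=1100111 pc5: +32 =1240
r104=1101000 pc3: +8 =1248
r105=1101001 pc4: +16 =1264

Answer: 1264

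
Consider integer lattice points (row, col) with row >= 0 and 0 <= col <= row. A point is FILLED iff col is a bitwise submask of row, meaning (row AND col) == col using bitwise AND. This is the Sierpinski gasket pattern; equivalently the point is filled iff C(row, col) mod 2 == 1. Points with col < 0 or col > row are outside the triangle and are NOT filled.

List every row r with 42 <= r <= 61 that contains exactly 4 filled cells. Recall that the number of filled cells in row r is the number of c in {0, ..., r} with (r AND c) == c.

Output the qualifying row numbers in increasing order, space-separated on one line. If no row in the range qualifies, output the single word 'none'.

Row r has 2^popcount(r) filled cells, so we need popcount(r) = log2(4) = 2.
Scan r = 42..61 and keep those with exactly 2 one-bits:
r=42=101010 popcount=3 -> skip
r=43=101011 popcount=4 -> skip
r=44=101100 popcount=3 -> skip
r=45=101101 popcount=4 -> skip
r=46=101110 popcount=4 -> skip
r=47=101111 popcount=5 -> skip
r=48=110000 popcount=2 -> KEEP
r=49=110001 popcount=3 -> skip
r=50=110010 popcount=3 -> skip
r=51=110011 popcount=4 -> skip
r=52=110100 popcount=3 -> skip
r=53=110101 popcount=4 -> skip
r=54=110110 popcount=4 -> skip
r=55=110111 popcount=5 -> skip
r=56=111000 popcount=3 -> skip
r=57=111001 popcount=4 -> skip
r=58=111010 popcount=4 -> skip
r=59=111011 popcount=5 -> skip
r=60=111100 popcount=4 -> skip
r=61=111101 popcount=5 -> skip
Kept rows: 48

Answer: 48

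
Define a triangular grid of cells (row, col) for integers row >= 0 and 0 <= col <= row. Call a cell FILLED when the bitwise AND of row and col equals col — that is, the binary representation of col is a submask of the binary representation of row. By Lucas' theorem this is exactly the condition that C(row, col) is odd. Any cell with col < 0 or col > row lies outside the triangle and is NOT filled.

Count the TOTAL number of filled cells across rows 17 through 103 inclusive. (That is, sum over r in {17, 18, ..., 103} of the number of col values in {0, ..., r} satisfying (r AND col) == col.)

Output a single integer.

r17=10001 pc2: +4 =4
r18=10010 pc2: +4 =8
r19=10011 pc3: +8 =16
r20=10100 pc2: +4 =20
r21=10101 pc3: +8 =28
r22=10110 pc3: +8 =36
r23=10111 pc4: +16 =52
r24=11000 pc2: +4 =56
r25=11001 pc3: +8 =64
r26=11010 pc3: +8 =72
r27=11011 pc4: +16 =88
r28=11100 pc3: +8 =96
r29=11101 pc4: +16 =112
r30=11110 pc4: +16 =128
r31=11111 pc5: +32 =160
r32=100000 pc1: +2 =162
r33=100001 pc2: +4 =166
r34=100010 pc2: +4 =170
r35=100011 pc3: +8 =178
r36=100100 pc2: +4 =182
r37=100101 pc3: +8 =190
r38=100110 pc3: +8 =198
r39=100111 pc4: +16 =214
r40=101000 pc2: +4 =218
r41=101001 pc3: +8 =226
r42=101010 pc3: +8 =234
r43=101011 pc4: +16 =250
r44=101100 pc3: +8 =258
r45=101101 pc4: +16 =274
r46=101110 pc4: +16 =290
r47=101111 pc5: +32 =322
r48=110000 pc2: +4 =326
r49=110001 pc3: +8 =334
r50=110010 pc3: +8 =342
r51=110011 pc4: +16 =358
r52=110100 pc3: +8 =366
r53=110101 pc4: +16 =382
r54=110110 pc4: +16 =398
r55=110111 pc5: +32 =430
r56=111000 pc3: +8 =438
r57=111001 pc4: +16 =454
r58=111010 pc4: +16 =470
r59=111011 pc5: +32 =502
r60=111100 pc4: +16 =518
r61=111101 pc5: +32 =550
r62=111110 pc5: +32 =582
r63=111111 pc6: +64 =646
r64=1000000 pc1: +2 =648
r65=1000001 pc2: +4 =652
r66=1000010 pc2: +4 =656
r67=1000011 pc3: +8 =664
r68=1000100 pc2: +4 =668
r69=1000101 pc3: +8 =676
r70=1000110 pc3: +8 =684
r71=1000111 pc4: +16 =700
r72=1001000 pc2: +4 =704
r73=1001001 pc3: +8 =712
r74=1001010 pc3: +8 =720
r75=1001011 pc4: +16 =736
r76=1001100 pc3: +8 =744
r77=1001101 pc4: +16 =760
r78=1001110 pc4: +16 =776
r79=1001111 pc5: +32 =808
r80=1010000 pc2: +4 =812
r81=1010001 pc3: +8 =820
r82=1010010 pc3: +8 =828
r83=1010011 pc4: +16 =844
r84=1010100 pc3: +8 =852
r85=1010101 pc4: +16 =868
r86=1010110 pc4: +16 =884
r87=1010111 pc5: +32 =916
r88=1011000 pc3: +8 =924
r89=1011001 pc4: +16 =940
r90=1011010 pc4: +16 =956
r91=1011011 pc5: +32 =988
r92=1011100 pc4: +16 =1004
r93=1011101 pc5: +32 =1036
r94=1011110 pc5: +32 =1068
r95=1011111 pc6: +64 =1132
r96=1100000 pc2: +4 =1136
r97=1100001 pc3: +8 =1144
r98=1100010 pc3: +8 =1152
r99=1100011 pc4: +16 =1168
r100=1100100 pc3: +8 =1176
r101=1100101 pc4: +16 =1192
r102=1100110 pc4: +16 =1208
r103=1100111 pc5: +32 =1240

Answer: 1240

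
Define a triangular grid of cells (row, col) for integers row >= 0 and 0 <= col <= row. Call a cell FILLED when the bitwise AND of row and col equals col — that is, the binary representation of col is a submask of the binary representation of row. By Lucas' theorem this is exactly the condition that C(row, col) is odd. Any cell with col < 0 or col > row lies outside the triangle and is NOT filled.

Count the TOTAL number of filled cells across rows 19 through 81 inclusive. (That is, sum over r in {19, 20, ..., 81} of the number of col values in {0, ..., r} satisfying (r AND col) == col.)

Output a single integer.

r19=10011 pc3: +8 =8
r20=10100 pc2: +4 =12
r21=10101 pc3: +8 =20
r22=10110 pc3: +8 =28
r23=10111 pc4: +16 =44
r24=11000 pc2: +4 =48
r25=11001 pc3: +8 =56
r26=11010 pc3: +8 =64
r27=11011 pc4: +16 =80
r28=11100 pc3: +8 =88
r29=11101 pc4: +16 =104
r30=11110 pc4: +16 =120
r31=11111 pc5: +32 =152
r32=100000 pc1: +2 =154
r33=100001 pc2: +4 =158
r34=100010 pc2: +4 =162
r35=100011 pc3: +8 =170
r36=100100 pc2: +4 =174
r37=100101 pc3: +8 =182
r38=100110 pc3: +8 =190
r39=100111 pc4: +16 =206
r40=101000 pc2: +4 =210
r41=101001 pc3: +8 =218
r42=101010 pc3: +8 =226
r43=101011 pc4: +16 =242
r44=101100 pc3: +8 =250
r45=101101 pc4: +16 =266
r46=101110 pc4: +16 =282
r47=101111 pc5: +32 =314
r48=110000 pc2: +4 =318
r49=110001 pc3: +8 =326
r50=110010 pc3: +8 =334
r51=110011 pc4: +16 =350
r52=110100 pc3: +8 =358
r53=110101 pc4: +16 =374
r54=110110 pc4: +16 =390
r55=110111 pc5: +32 =422
r56=111000 pc3: +8 =430
r57=111001 pc4: +16 =446
r58=111010 pc4: +16 =462
r59=111011 pc5: +32 =494
r60=111100 pc4: +16 =510
r61=111101 pc5: +32 =542
r62=111110 pc5: +32 =574
r63=111111 pc6: +64 =638
r64=1000000 pc1: +2 =640
r65=1000001 pc2: +4 =644
r66=1000010 pc2: +4 =648
r67=1000011 pc3: +8 =656
r68=1000100 pc2: +4 =660
r69=1000101 pc3: +8 =668
r70=1000110 pc3: +8 =676
r71=1000111 pc4: +16 =692
r72=1001000 pc2: +4 =696
r73=1001001 pc3: +8 =704
r74=1001010 pc3: +8 =712
r75=1001011 pc4: +16 =728
r76=1001100 pc3: +8 =736
r77=1001101 pc4: +16 =752
r78=1001110 pc4: +16 =768
r79=1001111 pc5: +32 =800
r80=1010000 pc2: +4 =804
r81=1010001 pc3: +8 =812

Answer: 812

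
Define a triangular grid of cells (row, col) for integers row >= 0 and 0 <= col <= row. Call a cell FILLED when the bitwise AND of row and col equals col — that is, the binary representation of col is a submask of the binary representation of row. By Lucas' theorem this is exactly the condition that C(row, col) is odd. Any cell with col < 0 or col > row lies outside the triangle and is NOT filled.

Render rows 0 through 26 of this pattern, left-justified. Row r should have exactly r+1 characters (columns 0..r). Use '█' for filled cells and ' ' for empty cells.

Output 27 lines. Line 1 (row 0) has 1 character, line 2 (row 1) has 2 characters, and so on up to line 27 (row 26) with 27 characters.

Answer: █
██
█ █
████
█   █
██  ██
█ █ █ █
████████
█       █
██      ██
█ █     █ █
████    ████
█   █   █   █
██  ██  ██  ██
█ █ █ █ █ █ █ █
████████████████
█               █
██              ██
█ █             █ █
████            ████
█   █           █   █
██  ██          ██  ██
█ █ █ █         █ █ █ █
████████        ████████
█       █       █       █
██      ██      ██      ██
█ █     █ █     █ █     █ █

Derivation:
r0=0: █
r1=1: ██
r2=10: █ █
r3=11: ████
r4=100: █   █
r5=101: ██  ██
r6=110: █ █ █ █
r7=111: ████████
r8=1000: █       █
r9=1001: ██      ██
r10=1010: █ █     █ █
r11=1011: ████    ████
r12=1100: █   █   █   █
r13=1101: ██  ██  ██  ██
r14=1110: █ █ █ █ █ █ █ █
r15=1111: ████████████████
r16=10000: █               █
r17=10001: ██              ██
r18=10010: █ █             █ █
r19=10011: ████            ████
r20=10100: █   █           █   █
r21=10101: ██  ██          ██  ██
r22=10110: █ █ █ █         █ █ █ █
r23=10111: ████████        ████████
r24=11000: █       █       █       █
r25=11001: ██      ██      ██      ██
r26=11010: █ █     █ █     █ █     █ █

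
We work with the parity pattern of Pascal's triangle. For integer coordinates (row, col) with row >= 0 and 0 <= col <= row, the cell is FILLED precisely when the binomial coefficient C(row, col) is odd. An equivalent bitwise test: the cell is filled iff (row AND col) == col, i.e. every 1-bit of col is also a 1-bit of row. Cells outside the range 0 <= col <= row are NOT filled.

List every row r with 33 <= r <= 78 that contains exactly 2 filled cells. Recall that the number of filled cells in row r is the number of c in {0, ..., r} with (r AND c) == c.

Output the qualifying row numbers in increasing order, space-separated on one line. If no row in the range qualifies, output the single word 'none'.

Answer: 64

Derivation:
Row r has 2^popcount(r) filled cells, so we need popcount(r) = log2(2) = 1.
Scan r = 33..78 and keep those with exactly 1 one-bits:
r=33=100001 popcount=2 -> skip
r=34=100010 popcount=2 -> skip
r=35=100011 popcount=3 -> skip
r=36=100100 popcount=2 -> skip
r=37=100101 popcount=3 -> skip
r=38=100110 popcount=3 -> skip
r=39=100111 popcount=4 -> skip
r=40=101000 popcount=2 -> skip
r=41=101001 popcount=3 -> skip
r=42=101010 popcount=3 -> skip
r=43=101011 popcount=4 -> skip
r=44=101100 popcount=3 -> skip
r=45=101101 popcount=4 -> skip
r=46=101110 popcount=4 -> skip
r=47=101111 popcount=5 -> skip
r=48=110000 popcount=2 -> skip
r=49=110001 popcount=3 -> skip
r=50=110010 popcount=3 -> skip
r=51=110011 popcount=4 -> skip
r=52=110100 popcount=3 -> skip
r=53=110101 popcount=4 -> skip
r=54=110110 popcount=4 -> skip
r=55=110111 popcount=5 -> skip
r=56=111000 popcount=3 -> skip
r=57=111001 popcount=4 -> skip
r=58=111010 popcount=4 -> skip
r=59=111011 popcount=5 -> skip
r=60=111100 popcount=4 -> skip
r=61=111101 popcount=5 -> skip
r=62=111110 popcount=5 -> skip
r=63=111111 popcount=6 -> skip
r=64=1000000 popcount=1 -> KEEP
r=65=1000001 popcount=2 -> skip
r=66=1000010 popcount=2 -> skip
r=67=1000011 popcount=3 -> skip
r=68=1000100 popcount=2 -> skip
r=69=1000101 popcount=3 -> skip
r=70=1000110 popcount=3 -> skip
r=71=1000111 popcount=4 -> skip
r=72=1001000 popcount=2 -> skip
r=73=1001001 popcount=3 -> skip
r=74=1001010 popcount=3 -> skip
r=75=1001011 popcount=4 -> skip
r=76=1001100 popcount=3 -> skip
r=77=1001101 popcount=4 -> skip
r=78=1001110 popcount=4 -> skip
Kept rows: 64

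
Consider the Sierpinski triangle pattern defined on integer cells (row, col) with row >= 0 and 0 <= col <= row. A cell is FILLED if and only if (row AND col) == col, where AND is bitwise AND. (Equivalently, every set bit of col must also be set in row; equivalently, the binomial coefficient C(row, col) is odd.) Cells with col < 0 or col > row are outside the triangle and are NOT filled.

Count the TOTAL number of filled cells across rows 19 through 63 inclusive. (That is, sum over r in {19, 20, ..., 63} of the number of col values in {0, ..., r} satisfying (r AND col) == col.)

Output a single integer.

r19=10011 pc3: +8 =8
r20=10100 pc2: +4 =12
r21=10101 pc3: +8 =20
r22=10110 pc3: +8 =28
r23=10111 pc4: +16 =44
r24=11000 pc2: +4 =48
r25=11001 pc3: +8 =56
r26=11010 pc3: +8 =64
r27=11011 pc4: +16 =80
r28=11100 pc3: +8 =88
r29=11101 pc4: +16 =104
r30=11110 pc4: +16 =120
r31=11111 pc5: +32 =152
r32=100000 pc1: +2 =154
r33=100001 pc2: +4 =158
r34=100010 pc2: +4 =162
r35=100011 pc3: +8 =170
r36=100100 pc2: +4 =174
r37=100101 pc3: +8 =182
r38=100110 pc3: +8 =190
r39=100111 pc4: +16 =206
r40=101000 pc2: +4 =210
r41=101001 pc3: +8 =218
r42=101010 pc3: +8 =226
r43=101011 pc4: +16 =242
r44=101100 pc3: +8 =250
r45=101101 pc4: +16 =266
r46=101110 pc4: +16 =282
r47=101111 pc5: +32 =314
r48=110000 pc2: +4 =318
r49=110001 pc3: +8 =326
r50=110010 pc3: +8 =334
r51=110011 pc4: +16 =350
r52=110100 pc3: +8 =358
r53=110101 pc4: +16 =374
r54=110110 pc4: +16 =390
r55=110111 pc5: +32 =422
r56=111000 pc3: +8 =430
r57=111001 pc4: +16 =446
r58=111010 pc4: +16 =462
r59=111011 pc5: +32 =494
r60=111100 pc4: +16 =510
r61=111101 pc5: +32 =542
r62=111110 pc5: +32 =574
r63=111111 pc6: +64 =638

Answer: 638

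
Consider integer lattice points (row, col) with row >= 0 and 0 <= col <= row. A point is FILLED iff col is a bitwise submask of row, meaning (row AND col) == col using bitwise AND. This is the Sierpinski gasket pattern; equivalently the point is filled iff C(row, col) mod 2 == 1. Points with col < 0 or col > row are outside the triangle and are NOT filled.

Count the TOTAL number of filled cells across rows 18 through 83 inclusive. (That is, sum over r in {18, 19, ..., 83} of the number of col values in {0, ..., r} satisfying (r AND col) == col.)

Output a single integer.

Answer: 840

Derivation:
r18=10010 pc2: +4 =4
r19=10011 pc3: +8 =12
r20=10100 pc2: +4 =16
r21=10101 pc3: +8 =24
r22=10110 pc3: +8 =32
r23=10111 pc4: +16 =48
r24=11000 pc2: +4 =52
r25=11001 pc3: +8 =60
r26=11010 pc3: +8 =68
r27=11011 pc4: +16 =84
r28=11100 pc3: +8 =92
r29=11101 pc4: +16 =108
r30=11110 pc4: +16 =124
r31=11111 pc5: +32 =156
r32=100000 pc1: +2 =158
r33=100001 pc2: +4 =162
r34=100010 pc2: +4 =166
r35=100011 pc3: +8 =174
r36=100100 pc2: +4 =178
r37=100101 pc3: +8 =186
r38=100110 pc3: +8 =194
r39=100111 pc4: +16 =210
r40=101000 pc2: +4 =214
r41=101001 pc3: +8 =222
r42=101010 pc3: +8 =230
r43=101011 pc4: +16 =246
r44=101100 pc3: +8 =254
r45=101101 pc4: +16 =270
r46=101110 pc4: +16 =286
r47=101111 pc5: +32 =318
r48=110000 pc2: +4 =322
r49=110001 pc3: +8 =330
r50=110010 pc3: +8 =338
r51=110011 pc4: +16 =354
r52=110100 pc3: +8 =362
r53=110101 pc4: +16 =378
r54=110110 pc4: +16 =394
r55=110111 pc5: +32 =426
r56=111000 pc3: +8 =434
r57=111001 pc4: +16 =450
r58=111010 pc4: +16 =466
r59=111011 pc5: +32 =498
r60=111100 pc4: +16 =514
r61=111101 pc5: +32 =546
r62=111110 pc5: +32 =578
r63=111111 pc6: +64 =642
r64=1000000 pc1: +2 =644
r65=1000001 pc2: +4 =648
r66=1000010 pc2: +4 =652
r67=1000011 pc3: +8 =660
r68=1000100 pc2: +4 =664
r69=1000101 pc3: +8 =672
r70=1000110 pc3: +8 =680
r71=1000111 pc4: +16 =696
r72=1001000 pc2: +4 =700
r73=1001001 pc3: +8 =708
r74=1001010 pc3: +8 =716
r75=1001011 pc4: +16 =732
r76=1001100 pc3: +8 =740
r77=1001101 pc4: +16 =756
r78=1001110 pc4: +16 =772
r79=1001111 pc5: +32 =804
r80=1010000 pc2: +4 =808
r81=1010001 pc3: +8 =816
r82=1010010 pc3: +8 =824
r83=1010011 pc4: +16 =840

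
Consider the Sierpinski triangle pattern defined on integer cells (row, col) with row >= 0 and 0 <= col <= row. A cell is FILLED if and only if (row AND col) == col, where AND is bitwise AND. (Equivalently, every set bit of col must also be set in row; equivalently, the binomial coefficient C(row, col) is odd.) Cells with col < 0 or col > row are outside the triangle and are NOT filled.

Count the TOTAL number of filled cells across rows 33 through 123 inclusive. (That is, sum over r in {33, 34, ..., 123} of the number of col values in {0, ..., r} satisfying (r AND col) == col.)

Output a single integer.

Answer: 1654

Derivation:
r33=100001 pc2: +4 =4
r34=100010 pc2: +4 =8
r35=100011 pc3: +8 =16
r36=100100 pc2: +4 =20
r37=100101 pc3: +8 =28
r38=100110 pc3: +8 =36
r39=100111 pc4: +16 =52
r40=101000 pc2: +4 =56
r41=101001 pc3: +8 =64
r42=101010 pc3: +8 =72
r43=101011 pc4: +16 =88
r44=101100 pc3: +8 =96
r45=101101 pc4: +16 =112
r46=101110 pc4: +16 =128
r47=101111 pc5: +32 =160
r48=110000 pc2: +4 =164
r49=110001 pc3: +8 =172
r50=110010 pc3: +8 =180
r51=110011 pc4: +16 =196
r52=110100 pc3: +8 =204
r53=110101 pc4: +16 =220
r54=110110 pc4: +16 =236
r55=110111 pc5: +32 =268
r56=111000 pc3: +8 =276
r57=111001 pc4: +16 =292
r58=111010 pc4: +16 =308
r59=111011 pc5: +32 =340
r60=111100 pc4: +16 =356
r61=111101 pc5: +32 =388
r62=111110 pc5: +32 =420
r63=111111 pc6: +64 =484
r64=1000000 pc1: +2 =486
r65=1000001 pc2: +4 =490
r66=1000010 pc2: +4 =494
r67=1000011 pc3: +8 =502
r68=1000100 pc2: +4 =506
r69=1000101 pc3: +8 =514
r70=1000110 pc3: +8 =522
r71=1000111 pc4: +16 =538
r72=1001000 pc2: +4 =542
r73=1001001 pc3: +8 =550
r74=1001010 pc3: +8 =558
r75=1001011 pc4: +16 =574
r76=1001100 pc3: +8 =582
r77=1001101 pc4: +16 =598
r78=1001110 pc4: +16 =614
r79=1001111 pc5: +32 =646
r80=1010000 pc2: +4 =650
r81=1010001 pc3: +8 =658
r82=1010010 pc3: +8 =666
r83=1010011 pc4: +16 =682
r84=1010100 pc3: +8 =690
r85=1010101 pc4: +16 =706
r86=1010110 pc4: +16 =722
r87=1010111 pc5: +32 =754
r88=1011000 pc3: +8 =762
r89=1011001 pc4: +16 =778
r90=1011010 pc4: +16 =794
r91=1011011 pc5: +32 =826
r92=1011100 pc4: +16 =842
r93=1011101 pc5: +32 =874
r94=1011110 pc5: +32 =906
r95=1011111 pc6: +64 =970
r96=1100000 pc2: +4 =974
r97=1100001 pc3: +8 =982
r98=1100010 pc3: +8 =990
r99=1100011 pc4: +16 =1006
r100=1100100 pc3: +8 =1014
r101=1100101 pc4: +16 =1030
r102=1100110 pc4: +16 =1046
r103=1100111 pc5: +32 =1078
r104=1101000 pc3: +8 =1086
r105=1101001 pc4: +16 =1102
r106=1101010 pc4: +16 =1118
r107=1101011 pc5: +32 =1150
r108=1101100 pc4: +16 =1166
r109=1101101 pc5: +32 =1198
r110=1101110 pc5: +32 =1230
r111=1101111 pc6: +64 =1294
r112=1110000 pc3: +8 =1302
r113=1110001 pc4: +16 =1318
r114=1110010 pc4: +16 =1334
r115=1110011 pc5: +32 =1366
r116=1110100 pc4: +16 =1382
r117=1110101 pc5: +32 =1414
r118=1110110 pc5: +32 =1446
r119=1110111 pc6: +64 =1510
r120=1111000 pc4: +16 =1526
r121=1111001 pc5: +32 =1558
r122=1111010 pc5: +32 =1590
r123=1111011 pc6: +64 =1654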